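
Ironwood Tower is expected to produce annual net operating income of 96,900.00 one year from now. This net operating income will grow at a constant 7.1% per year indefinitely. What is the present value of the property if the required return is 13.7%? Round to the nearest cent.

Growing perpetuity: P = D₁ / (r − g) = 96,900.0000 / (0.137 − 0.071) = 1,468,181.82

1468181.82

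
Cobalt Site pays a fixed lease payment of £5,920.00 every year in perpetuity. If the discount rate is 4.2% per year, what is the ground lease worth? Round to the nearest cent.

Level perpetuity: PV = C / r = £5,920.00 / 0.042 = £140,952.38

£140952.38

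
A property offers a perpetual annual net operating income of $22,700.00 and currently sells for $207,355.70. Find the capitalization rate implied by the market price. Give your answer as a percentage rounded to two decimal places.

P = C/r ⇒ r = C/P = $22,700.00/$207,355.70 = 0.109474

10.95%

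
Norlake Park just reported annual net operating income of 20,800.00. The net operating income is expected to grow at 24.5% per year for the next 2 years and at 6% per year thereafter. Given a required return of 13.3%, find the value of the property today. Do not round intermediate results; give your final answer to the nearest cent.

D_1 = 25896.00000
D_2 = 32240.52000
Terminal value at year 2: TV = D_2×(1+g_2)/(r−g_2) = 34174.95120/0.073 = 468150.01644
P_0 = D_1/(1+r)^1 + D_2/(1+r)^2 + TV/(1+r)^2
    = 22856.13416 + 25115.52253 + 364691.14905 = 412662.80574

412662.81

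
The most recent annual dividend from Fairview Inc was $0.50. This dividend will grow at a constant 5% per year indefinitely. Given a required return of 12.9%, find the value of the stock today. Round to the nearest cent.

$6.65

D₁ = D₀ × (1 + g) = $0.50 × 1.05 = $0.5250
Growing perpetuity: P = D₁ / (r − g) = $0.5250 / (0.129 − 0.05) = $6.65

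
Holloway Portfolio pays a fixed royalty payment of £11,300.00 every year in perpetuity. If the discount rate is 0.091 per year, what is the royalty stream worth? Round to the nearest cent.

£124175.82

Level perpetuity: PV = C / r = £11,300.00 / 0.091 = £124,175.82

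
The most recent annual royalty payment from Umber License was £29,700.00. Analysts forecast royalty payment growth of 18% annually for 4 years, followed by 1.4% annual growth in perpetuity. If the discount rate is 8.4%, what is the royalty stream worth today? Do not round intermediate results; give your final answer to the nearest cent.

£751634.75

D_1 = 35046.00000
D_2 = 41354.28000
D_3 = 48798.05040
D_4 = 57581.69947
Terminal value at year 4: TV = D_4×(1+g_2)/(r−g_2) = 58387.84326/0.07 = 834112.04664
P_0 = D_1/(1+r)^1 + D_2/(1+r)^2 + D_3/(1+r)^3 + D_4/(1+r)^4 + TV/(1+r)^4
    = 32330.25830 + 35193.45461 + 38310.21812 + 41703.00496 + 604097.81474 = 751634.75073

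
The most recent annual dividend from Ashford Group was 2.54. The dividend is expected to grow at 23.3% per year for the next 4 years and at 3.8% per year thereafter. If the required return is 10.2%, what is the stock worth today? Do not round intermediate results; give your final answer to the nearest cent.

D_1 = 3.13182
D_2 = 3.86153
D_3 = 4.76127
D_4 = 5.87065
Terminal value at year 4: TV = D_4×(1+g_2)/(r−g_2) = 6.09373/0.064 = 95.21457
P_0 = D_1/(1+r)^1 + D_2/(1+r)^2 + D_3/(1+r)^3 + D_4/(1+r)^4 + TV/(1+r)^4
    = 2.84194 + 3.17978 + 3.55777 + 3.98070 + 64.56201 = 78.12220

78.12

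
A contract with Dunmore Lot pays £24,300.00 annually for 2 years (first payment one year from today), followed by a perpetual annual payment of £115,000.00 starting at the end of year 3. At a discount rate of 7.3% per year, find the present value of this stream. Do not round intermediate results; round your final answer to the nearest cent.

£1412034.58

PV of 2-year annuity: £24,300.00 × [1 − (1+0.073)^−2] / 0.073 = 43752.82825
Perpetuity value at year 2: £115,000.00 / 0.073 = 1575342.46575
PV of perpetuity: 1575342.46575 / (1+0.073)^2 = 1368281.75591
Total PV = 43752.82825 + 1368281.75591 = 1412034.58417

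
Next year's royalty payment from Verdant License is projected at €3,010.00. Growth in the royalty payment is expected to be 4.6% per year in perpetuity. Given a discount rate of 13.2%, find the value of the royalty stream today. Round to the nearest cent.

€35000.00

Growing perpetuity: P = D₁ / (r − g) = €3,010.0000 / (0.132 − 0.046) = €35,000.00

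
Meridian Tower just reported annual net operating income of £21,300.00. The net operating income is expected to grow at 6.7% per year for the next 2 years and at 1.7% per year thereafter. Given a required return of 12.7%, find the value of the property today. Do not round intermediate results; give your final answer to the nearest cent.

£215776.37

D_1 = 22727.10000
D_2 = 24249.81570
Terminal value at year 2: TV = D_2×(1+g_2)/(r−g_2) = 24662.06257/0.11 = 224200.56879
P_0 = D_1/(1+r)^1 + D_2/(1+r)^2 + TV/(1+r)^2
    = 20166.01597 + 19092.40376 + 176517.95116 = 215776.37090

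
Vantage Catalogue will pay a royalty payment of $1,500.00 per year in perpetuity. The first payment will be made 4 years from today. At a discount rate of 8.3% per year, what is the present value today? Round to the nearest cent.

Value at end of year 3: C / r = $1,500.00 / 0.083 = $18,072.2892
Discount to today: PV = $18,072.2892 / (1 + 0.083)^3 = $18,072.2892 / 1.270239 = $14,227.47

$14227.47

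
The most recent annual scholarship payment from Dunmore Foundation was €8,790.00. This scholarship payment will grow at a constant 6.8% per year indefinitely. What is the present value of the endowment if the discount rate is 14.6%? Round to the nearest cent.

€120355.38

D₁ = D₀ × (1 + g) = €8,790.00 × 1.068 = €9,387.7200
Growing perpetuity: P = D₁ / (r − g) = €9,387.7200 / (0.146 − 0.068) = €120,355.38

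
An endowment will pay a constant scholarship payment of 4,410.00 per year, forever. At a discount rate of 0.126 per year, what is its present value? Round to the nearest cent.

Level perpetuity: PV = C / r = 4,410.00 / 0.126 = 35,000.00

35000.00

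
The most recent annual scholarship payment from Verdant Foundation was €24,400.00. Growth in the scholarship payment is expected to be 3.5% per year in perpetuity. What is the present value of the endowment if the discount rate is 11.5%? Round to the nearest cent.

D₁ = D₀ × (1 + g) = €24,400.00 × 1.035 = €25,254.0000
Growing perpetuity: P = D₁ / (r − g) = €25,254.0000 / (0.115 − 0.035) = €315,675.00

€315675.00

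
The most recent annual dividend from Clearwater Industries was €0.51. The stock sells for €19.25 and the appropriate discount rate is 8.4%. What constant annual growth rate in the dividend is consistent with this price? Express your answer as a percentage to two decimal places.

5.60%

P = D₀(1+g)/(r−g) ⇒ P(r−g) = D₀(1+g) ⇒ g(P+D₀) = P·r − D₀
g = (P·r − D₀)/(P + D₀) = (€19.25×0.084 − €0.51) / (€19.25 + €0.51) = 0.056022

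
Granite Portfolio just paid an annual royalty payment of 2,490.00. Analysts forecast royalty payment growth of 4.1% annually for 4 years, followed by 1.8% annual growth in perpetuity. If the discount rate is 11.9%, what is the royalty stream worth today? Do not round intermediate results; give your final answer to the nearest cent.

27139.03

D_1 = 2592.09000
D_2 = 2698.36569
D_3 = 2808.99868
D_4 = 2924.16763
Terminal value at year 4: TV = D_4×(1+g_2)/(r−g_2) = 2976.80265/0.101 = 29473.29353
P_0 = D_1/(1+r)^1 + D_2/(1+r)^2 + D_3/(1+r)^3 + D_4/(1+r)^4 + TV/(1+r)^4
    = 2316.43432 + 2154.96704 + 2004.75486 + 1865.01324 + 18797.85621 = 27139.02568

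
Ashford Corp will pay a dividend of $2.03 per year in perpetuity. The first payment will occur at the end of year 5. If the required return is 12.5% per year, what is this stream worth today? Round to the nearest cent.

Value at end of year 4: C / r = $2.03 / 0.125 = $16.2400
Discount to today: PV = $16.2400 / (1 + 0.125)^4 = $16.2400 / 1.601807 = $10.14

$10.14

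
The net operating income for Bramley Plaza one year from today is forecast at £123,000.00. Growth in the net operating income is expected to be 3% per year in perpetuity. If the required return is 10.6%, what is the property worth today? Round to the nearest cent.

Growing perpetuity: P = D₁ / (r − g) = £123,000.0000 / (0.106 − 0.03) = £1,618,421.05

£1618421.05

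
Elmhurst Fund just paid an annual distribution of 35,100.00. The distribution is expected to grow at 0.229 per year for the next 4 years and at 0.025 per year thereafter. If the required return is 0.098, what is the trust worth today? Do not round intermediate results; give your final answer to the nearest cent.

961160.36

D_1 = 43137.90000
D_2 = 53016.47910
D_3 = 65157.25281
D_4 = 80078.26371
Terminal value at year 4: TV = D_4×(1+g_2)/(r−g_2) = 82080.22030/0.073 = 1124386.57947
P_0 = D_1/(1+r)^1 + D_2/(1+r)^2 + D_3/(1+r)^3 + D_4/(1+r)^4 + TV/(1+r)^4
    = 39287.70492 + 43975.03583 + 49221.60204 + 55094.12469 + 773581.88772 = 961160.35519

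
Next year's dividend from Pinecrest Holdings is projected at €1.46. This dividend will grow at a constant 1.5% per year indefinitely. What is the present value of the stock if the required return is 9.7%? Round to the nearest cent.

Growing perpetuity: P = D₁ / (r − g) = €1.4600 / (0.097 − 0.015) = €17.80

€17.80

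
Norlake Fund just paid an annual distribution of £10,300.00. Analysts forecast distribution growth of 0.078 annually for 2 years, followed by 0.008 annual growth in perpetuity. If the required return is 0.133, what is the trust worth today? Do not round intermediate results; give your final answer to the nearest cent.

D_1 = 11103.40000
D_2 = 11969.46520
Terminal value at year 2: TV = D_2×(1+g_2)/(r−g_2) = 12065.22092/0.125 = 96521.76737
P_0 = D_1/(1+r)^1 + D_2/(1+r)^2 + TV/(1+r)^2
    = 9800.00000 + 9324.27184 + 75190.92816 = 94315.20000

£94315.20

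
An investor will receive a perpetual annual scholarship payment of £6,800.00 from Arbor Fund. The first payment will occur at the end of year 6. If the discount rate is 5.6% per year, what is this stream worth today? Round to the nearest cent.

Value at end of year 5: C / r = £6,800.00 / 0.056 = £121,428.5714
Discount to today: PV = £121,428.5714 / (1 + 0.056)^5 = £121,428.5714 / 1.313166 = £92,470.09

£92470.09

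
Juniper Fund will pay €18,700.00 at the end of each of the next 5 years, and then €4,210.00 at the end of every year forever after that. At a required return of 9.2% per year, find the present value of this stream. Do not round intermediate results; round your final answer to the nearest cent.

PV of 5-year annuity: €18,700.00 × [1 − (1+0.092)^−5] / 0.092 = 72360.58600
Perpetuity value at year 5: €4,210.00 / 0.092 = 45760.86957
PV of perpetuity: 45760.86957 / (1+0.092)^5 = 29470.06384
Total PV = 72360.58600 + 29470.06384 = 101830.64984

€101830.65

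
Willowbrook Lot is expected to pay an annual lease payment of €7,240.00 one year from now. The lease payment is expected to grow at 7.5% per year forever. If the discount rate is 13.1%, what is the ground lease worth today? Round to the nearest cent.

€129285.71

Growing perpetuity: P = D₁ / (r − g) = €7,240.0000 / (0.131 − 0.075) = €129,285.71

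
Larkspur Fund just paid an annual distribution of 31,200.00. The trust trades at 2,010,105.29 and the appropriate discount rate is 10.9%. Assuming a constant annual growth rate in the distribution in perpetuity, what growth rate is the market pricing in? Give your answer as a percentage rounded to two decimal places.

9.20%

P = D₀(1+g)/(r−g) ⇒ P(r−g) = D₀(1+g) ⇒ g(P+D₀) = P·r − D₀
g = (P·r − D₀)/(P + D₀) = (2,010,105.29×0.109 − 31,200.00) / (2,010,105.29 + 31,200.00) = 0.092050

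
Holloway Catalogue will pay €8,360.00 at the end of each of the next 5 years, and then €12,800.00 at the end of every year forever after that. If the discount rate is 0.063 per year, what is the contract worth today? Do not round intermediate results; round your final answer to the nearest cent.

PV of 5-year annuity: €8,360.00 × [1 − (1+0.063)^−5] / 0.063 = 34929.81067
Perpetuity value at year 5: €12,800.00 / 0.063 = 203174.60317
PV of perpetuity: 203174.60317 / (1+0.063)^5 = 149693.55335
Total PV = 34929.81067 + 149693.55335 = 184623.36402

€184623.36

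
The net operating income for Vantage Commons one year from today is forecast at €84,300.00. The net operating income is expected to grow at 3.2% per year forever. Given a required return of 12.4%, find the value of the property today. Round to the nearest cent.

€916304.35

Growing perpetuity: P = D₁ / (r − g) = €84,300.0000 / (0.124 − 0.032) = €916,304.35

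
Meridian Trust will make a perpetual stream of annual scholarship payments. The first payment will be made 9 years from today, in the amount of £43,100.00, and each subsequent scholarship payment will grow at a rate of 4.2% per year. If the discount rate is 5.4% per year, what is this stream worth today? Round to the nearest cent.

Value at end of year 8: C₁ / (r − g) = £43,100.00 / (0.054 − 0.042) = £3,591,666.6667
Discount to today: PV = £3,591,666.6667 / (1 + 0.054)^8 = £3,591,666.6667 / 1.523088 = £2,358,148.43

£2358148.43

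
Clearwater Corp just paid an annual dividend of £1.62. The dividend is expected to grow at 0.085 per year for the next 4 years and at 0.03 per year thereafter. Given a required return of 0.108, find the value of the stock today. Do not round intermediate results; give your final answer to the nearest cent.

£25.82

D_1 = 1.75770
D_2 = 1.90710
D_3 = 2.06921
D_4 = 2.24509
Terminal value at year 4: TV = D_4×(1+g_2)/(r−g_2) = 2.31244/0.078 = 29.64672
P_0 = D_1/(1+r)^1 + D_2/(1+r)^2 + D_3/(1+r)^3 + D_4/(1+r)^4 + TV/(1+r)^4
    = 1.58637 + 1.55344 + 1.52120 + 1.48962 + 19.67060 = 25.82122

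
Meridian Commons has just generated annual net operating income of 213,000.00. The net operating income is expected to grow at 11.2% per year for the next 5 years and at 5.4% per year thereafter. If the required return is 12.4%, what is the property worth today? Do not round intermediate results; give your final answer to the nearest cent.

D_1 = 236856.00000
D_2 = 263383.87200
D_3 = 292882.86566
D_4 = 325685.74662
D_5 = 362162.55024
Terminal value at year 5: TV = D_5×(1+g_2)/(r−g_2) = 381719.32795/0.07 = 5453133.25647
P_0 = D_1/(1+r)^1 + D_2/(1+r)^2 + D_3/(1+r)^3 + D_4/(1+r)^4 + D_5/(1+r)^5 + TV/(1+r)^5
    = 210725.97865 + 208476.23510 + 206250.51017 + 204048.54743 + 201870.09319 + 3039586.83172 = 4070958.19627

4070958.20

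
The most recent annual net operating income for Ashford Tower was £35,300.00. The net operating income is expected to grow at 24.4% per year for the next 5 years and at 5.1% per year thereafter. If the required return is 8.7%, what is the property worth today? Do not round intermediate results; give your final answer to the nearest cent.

£2292550.52

D_1 = 43913.20000
D_2 = 54628.02080
D_3 = 67957.25788
D_4 = 84538.82880
D_5 = 105166.30302
Terminal value at year 5: TV = D_5×(1+g_2)/(r−g_2) = 110529.78448/0.036 = 3070271.79104
P_0 = D_1/(1+r)^1 + D_2/(1+r)^2 + D_3/(1+r)^3 + D_4/(1+r)^4 + D_5/(1+r)^5 + TV/(1+r)^5
    = 40398.52806 + 46233.45805 + 52911.15163 + 60553.33268 + 69299.30622 + 2023154.74535 = 2292550.52199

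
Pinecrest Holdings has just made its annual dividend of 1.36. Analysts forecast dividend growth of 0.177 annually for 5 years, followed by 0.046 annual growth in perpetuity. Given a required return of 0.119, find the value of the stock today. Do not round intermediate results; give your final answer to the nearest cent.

33.02

D_1 = 1.60072
D_2 = 1.88405
D_3 = 2.21752
D_4 = 2.61003
D_5 = 3.07200
Terminal value at year 5: TV = D_5×(1+g_2)/(r−g_2) = 3.21331/0.073 = 44.01797
P_0 = D_1/(1+r)^1 + D_2/(1+r)^2 + D_3/(1+r)^3 + D_4/(1+r)^4 + D_5/(1+r)^5 + TV/(1+r)^5
    = 1.43049 + 1.50464 + 1.58263 + 1.66466 + 1.75094 + 25.08878 = 33.02213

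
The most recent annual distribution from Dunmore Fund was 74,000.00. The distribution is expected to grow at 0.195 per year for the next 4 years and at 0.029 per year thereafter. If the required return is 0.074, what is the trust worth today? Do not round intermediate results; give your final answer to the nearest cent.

D_1 = 88430.00000
D_2 = 105673.85000
D_3 = 126280.25075
D_4 = 150904.89965
Terminal value at year 4: TV = D_4×(1+g_2)/(r−g_2) = 155281.14174/0.045 = 3450692.03858
P_0 = D_1/(1+r)^1 + D_2/(1+r)^2 + D_3/(1+r)^3 + D_4/(1+r)^4 + TV/(1+r)^4
    = 82337.05773 + 91613.39291 + 101934.82731 + 113419.10487 + 2593516.86471 = 2982821.24753

2982821.25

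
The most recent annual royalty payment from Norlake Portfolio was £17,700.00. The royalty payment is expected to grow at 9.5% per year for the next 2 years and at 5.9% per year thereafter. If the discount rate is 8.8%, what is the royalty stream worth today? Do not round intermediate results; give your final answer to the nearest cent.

D_1 = 19381.50000
D_2 = 21222.74250
Terminal value at year 2: TV = D_2×(1+g_2)/(r−g_2) = 22474.88431/0.029 = 774996.01060
P_0 = D_1/(1+r)^1 + D_2/(1+r)^2 + TV/(1+r)^2
    = 17813.87868 + 17928.49003 + 654698.99793 = 690441.36663

£690441.37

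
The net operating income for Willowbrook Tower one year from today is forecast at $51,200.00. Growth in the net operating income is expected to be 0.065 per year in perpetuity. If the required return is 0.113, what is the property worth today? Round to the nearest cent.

Growing perpetuity: P = D₁ / (r − g) = $51,200.0000 / (0.113 − 0.065) = $1,066,666.67

$1066666.67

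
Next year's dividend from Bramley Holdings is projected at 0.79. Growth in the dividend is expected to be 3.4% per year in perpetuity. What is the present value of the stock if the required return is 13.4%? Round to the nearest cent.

Growing perpetuity: P = D₁ / (r − g) = 0.7900 / (0.134 − 0.034) = 7.90

7.90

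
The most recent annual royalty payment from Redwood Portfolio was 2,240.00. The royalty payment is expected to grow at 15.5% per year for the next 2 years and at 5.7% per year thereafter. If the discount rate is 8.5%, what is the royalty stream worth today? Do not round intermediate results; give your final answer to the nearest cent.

D_1 = 2587.20000
D_2 = 2988.21600
Terminal value at year 2: TV = D_2×(1+g_2)/(r−g_2) = 3158.54431/0.028 = 112805.15400
P_0 = D_1/(1+r)^1 + D_2/(1+r)^2 + TV/(1+r)^2
    = 2384.51613 + 2538.35588 + 95822.93444 = 100745.80645

100745.81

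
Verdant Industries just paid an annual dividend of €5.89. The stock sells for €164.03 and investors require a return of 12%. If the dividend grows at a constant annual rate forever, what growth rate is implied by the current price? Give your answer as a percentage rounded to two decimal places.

P = D₀(1+g)/(r−g) ⇒ P(r−g) = D₀(1+g) ⇒ g(P+D₀) = P·r − D₀
g = (P·r − D₀)/(P + D₀) = (€164.03×0.12 − €5.89) / (€164.03 + €5.89) = 0.081177

8.12%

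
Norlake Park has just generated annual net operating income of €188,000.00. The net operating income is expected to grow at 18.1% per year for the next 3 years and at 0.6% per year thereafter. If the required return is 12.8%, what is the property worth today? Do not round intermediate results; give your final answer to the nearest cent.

D_1 = 222028.00000
D_2 = 262215.06800
D_3 = 309675.99531
Terminal value at year 3: TV = D_3×(1+g_2)/(r−g_2) = 311534.05128/0.122 = 2553557.79738
P_0 = D_1/(1+r)^1 + D_2/(1+r)^2 + D_3/(1+r)^3 + TV/(1+r)^3
    = 196833.33333 + 206081.70804 + 215764.62517 + 1779173.87641 = 2397853.54295

€2397853.54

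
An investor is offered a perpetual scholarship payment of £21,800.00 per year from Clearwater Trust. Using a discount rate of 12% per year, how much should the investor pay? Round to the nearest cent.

Level perpetuity: PV = C / r = £21,800.00 / 0.12 = £181,666.67

£181666.67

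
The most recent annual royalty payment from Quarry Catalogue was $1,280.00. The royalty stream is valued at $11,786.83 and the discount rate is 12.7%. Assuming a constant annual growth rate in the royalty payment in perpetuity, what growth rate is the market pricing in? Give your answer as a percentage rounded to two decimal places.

1.66%

P = D₀(1+g)/(r−g) ⇒ P(r−g) = D₀(1+g) ⇒ g(P+D₀) = P·r − D₀
g = (P·r − D₀)/(P + D₀) = ($11,786.83×0.127 − $1,280.00) / ($11,786.83 + $1,280.00) = 0.016601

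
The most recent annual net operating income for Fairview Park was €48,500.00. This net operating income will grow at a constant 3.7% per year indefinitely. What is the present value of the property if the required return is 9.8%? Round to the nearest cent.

D₁ = D₀ × (1 + g) = €48,500.00 × 1.037 = €50,294.5000
Growing perpetuity: P = D₁ / (r − g) = €50,294.5000 / (0.098 − 0.037) = €824,500.00

€824500.00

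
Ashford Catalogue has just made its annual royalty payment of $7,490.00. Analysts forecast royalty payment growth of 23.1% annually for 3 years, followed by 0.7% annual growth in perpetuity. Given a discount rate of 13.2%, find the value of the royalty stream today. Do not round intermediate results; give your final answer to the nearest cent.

D_1 = 9220.19000
D_2 = 11350.05389
D_3 = 13971.91634
Terminal value at year 3: TV = D_3×(1+g_2)/(r−g_2) = 14069.71975/0.125 = 112557.75802
P_0 = D_1/(1+r)^1 + D_2/(1+r)^2 + D_3/(1+r)^3 + TV/(1+r)^3
    = 8145.04417 + 8857.37577 + 9632.00492 + 77595.43167 = 104229.85653

$104229.86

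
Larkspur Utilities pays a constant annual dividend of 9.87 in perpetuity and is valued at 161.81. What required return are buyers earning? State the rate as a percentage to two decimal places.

6.10%

P = C/r ⇒ r = C/P = 9.87/161.81 = 0.060997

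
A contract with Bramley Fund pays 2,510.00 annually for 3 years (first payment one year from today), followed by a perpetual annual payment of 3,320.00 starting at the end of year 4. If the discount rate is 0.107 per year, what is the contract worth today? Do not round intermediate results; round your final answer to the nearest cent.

PV of 3-year annuity: 2,510.00 × [1 − (1+0.107)^−3] / 0.107 = 6165.87009
Perpetuity value at year 3: 3,320.00 / 0.107 = 31028.03738
PV of perpetuity: 31028.03738 / (1+0.107)^3 = 22872.38451
Total PV = 6165.87009 + 22872.38451 = 29038.25460

29038.25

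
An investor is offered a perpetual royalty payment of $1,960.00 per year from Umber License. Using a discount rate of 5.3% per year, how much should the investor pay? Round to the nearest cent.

Level perpetuity: PV = C / r = $1,960.00 / 0.053 = $36,981.13

$36981.13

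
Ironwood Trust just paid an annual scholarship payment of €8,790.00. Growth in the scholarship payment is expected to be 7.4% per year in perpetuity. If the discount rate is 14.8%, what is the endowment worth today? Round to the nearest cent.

D₁ = D₀ × (1 + g) = €8,790.00 × 1.074 = €9,440.4600
Growing perpetuity: P = D₁ / (r − g) = €9,440.4600 / (0.148 − 0.074) = €127,573.78

€127573.78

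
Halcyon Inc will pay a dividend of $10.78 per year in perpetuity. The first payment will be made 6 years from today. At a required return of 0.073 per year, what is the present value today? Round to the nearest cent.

Value at end of year 5: C / r = $10.78 / 0.073 = $147.6712
Discount to today: PV = $147.6712 / (1 + 0.073)^5 = $147.6712 / 1.422324 = $103.82

$103.82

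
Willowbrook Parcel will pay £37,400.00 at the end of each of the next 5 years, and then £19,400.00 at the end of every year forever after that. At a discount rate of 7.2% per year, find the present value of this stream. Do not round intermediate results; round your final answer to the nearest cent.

PV of 5-year annuity: £37,400.00 × [1 − (1+0.072)^−5] / 0.072 = 152529.68751
Perpetuity value at year 5: £19,400.00 / 0.072 = 269444.44444
PV of perpetuity: 269444.44444 / (1+0.072)^5 = 190324.76697
Total PV = 152529.68751 + 190324.76697 = 342854.45448

£342854.45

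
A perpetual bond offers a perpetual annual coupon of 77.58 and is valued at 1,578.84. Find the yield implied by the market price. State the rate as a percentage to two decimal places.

P = C/r ⇒ r = C/P = 77.58/1,578.84 = 0.049137

4.91%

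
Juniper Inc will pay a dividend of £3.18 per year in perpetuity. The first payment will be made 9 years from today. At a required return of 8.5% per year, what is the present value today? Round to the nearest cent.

£19.48

Value at end of year 8: C / r = £3.18 / 0.085 = £37.4118
Discount to today: PV = £37.4118 / (1 + 0.085)^8 = £37.4118 / 1.920604 = £19.48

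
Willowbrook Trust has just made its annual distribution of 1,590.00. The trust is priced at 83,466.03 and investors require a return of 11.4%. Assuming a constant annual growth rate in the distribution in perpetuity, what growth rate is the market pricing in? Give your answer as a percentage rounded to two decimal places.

9.32%

P = D₀(1+g)/(r−g) ⇒ P(r−g) = D₀(1+g) ⇒ g(P+D₀) = P·r − D₀
g = (P·r − D₀)/(P + D₀) = (83,466.03×0.114 − 1,590.00) / (83,466.03 + 1,590.00) = 0.093175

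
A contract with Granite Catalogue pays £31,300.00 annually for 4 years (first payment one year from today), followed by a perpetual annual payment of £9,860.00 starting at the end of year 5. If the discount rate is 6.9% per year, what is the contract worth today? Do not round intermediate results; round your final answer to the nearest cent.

PV of 4-year annuity: £31,300.00 × [1 − (1+0.069)^−4] / 0.069 = 106259.49330
Perpetuity value at year 4: £9,860.00 / 0.069 = 142898.55072
PV of perpetuity: 142898.55072 / (1+0.069)^4 = 109425.11290
Total PV = 106259.49330 + 109425.11290 = 215684.60620

£215684.61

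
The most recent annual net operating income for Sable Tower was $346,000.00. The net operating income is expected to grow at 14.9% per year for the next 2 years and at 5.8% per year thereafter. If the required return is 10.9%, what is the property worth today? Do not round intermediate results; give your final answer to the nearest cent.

$8434816.74

D_1 = 397554.00000
D_2 = 456789.54600
Terminal value at year 2: TV = D_2×(1+g_2)/(r−g_2) = 483283.33967/0.051 = 9476143.91506
P_0 = D_1/(1+r)^1 + D_2/(1+r)^2 + TV/(1+r)^2
    = 358479.71145 + 371409.54775 + 7704927.48084 = 8434816.74004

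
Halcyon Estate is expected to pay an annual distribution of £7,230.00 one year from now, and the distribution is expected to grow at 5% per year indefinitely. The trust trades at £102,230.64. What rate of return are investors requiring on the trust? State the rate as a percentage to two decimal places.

P = D₁/(r − g) ⇒ r = D₁/P + g = £7,230.0000/£102,230.64 + 0.05 = 0.070722 + 0.05 = 0.120722

12.07%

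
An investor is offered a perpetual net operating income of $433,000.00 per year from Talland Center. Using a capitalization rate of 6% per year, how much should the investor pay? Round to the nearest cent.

$7216666.67

Level perpetuity: PV = C / r = $433,000.00 / 0.06 = $7,216,666.67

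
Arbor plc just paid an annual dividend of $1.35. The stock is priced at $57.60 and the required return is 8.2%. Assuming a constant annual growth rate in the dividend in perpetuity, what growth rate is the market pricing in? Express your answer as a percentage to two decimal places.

P = D₀(1+g)/(r−g) ⇒ P(r−g) = D₀(1+g) ⇒ g(P+D₀) = P·r − D₀
g = (P·r − D₀)/(P + D₀) = ($57.60×0.082 − $1.35) / ($57.60 + $1.35) = 0.057221

5.72%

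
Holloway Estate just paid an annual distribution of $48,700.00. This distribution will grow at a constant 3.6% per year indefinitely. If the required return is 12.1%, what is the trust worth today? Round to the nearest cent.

$593567.06

D₁ = D₀ × (1 + g) = $48,700.00 × 1.036 = $50,453.2000
Growing perpetuity: P = D₁ / (r − g) = $50,453.2000 / (0.121 − 0.036) = $593,567.06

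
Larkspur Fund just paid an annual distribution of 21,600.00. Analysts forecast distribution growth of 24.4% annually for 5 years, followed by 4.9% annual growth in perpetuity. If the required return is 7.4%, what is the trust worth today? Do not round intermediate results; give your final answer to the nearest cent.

D_1 = 26870.40000
D_2 = 33426.77760
D_3 = 41582.91133
D_4 = 51729.14170
D_5 = 64351.05227
Terminal value at year 5: TV = D_5×(1+g_2)/(r−g_2) = 67504.25384/0.025 = 2700170.15345
P_0 = D_1/(1+r)^1 + D_2/(1+r)^2 + D_3/(1+r)^3 + D_4/(1+r)^4 + D_5/(1+r)^5 + TV/(1+r)^5
    = 25018.99441 + 28979.17044 + 33566.18997 + 38879.27404 + 45033.34907 + 1889599.32716 = 2061076.30510

2061076.31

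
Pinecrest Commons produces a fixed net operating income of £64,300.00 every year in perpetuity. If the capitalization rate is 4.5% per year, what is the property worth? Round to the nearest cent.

Level perpetuity: PV = C / r = £64,300.00 / 0.045 = £1,428,888.89

£1428888.89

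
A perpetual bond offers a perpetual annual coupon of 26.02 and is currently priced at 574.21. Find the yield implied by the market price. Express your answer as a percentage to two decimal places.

4.53%

P = C/r ⇒ r = C/P = 26.02/574.21 = 0.045314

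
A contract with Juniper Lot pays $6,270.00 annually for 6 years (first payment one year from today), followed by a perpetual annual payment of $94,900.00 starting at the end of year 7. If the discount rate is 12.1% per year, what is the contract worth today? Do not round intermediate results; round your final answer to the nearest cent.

PV of 6-year annuity: $6,270.00 × [1 − (1+0.121)^−6] / 0.121 = 25705.67930
Perpetuity value at year 6: $94,900.00 / 0.121 = 784297.52066
PV of perpetuity: 784297.52066 / (1+0.121)^6 = 395227.51027
Total PV = 25705.67930 + 395227.51027 = 420933.18957

$420933.19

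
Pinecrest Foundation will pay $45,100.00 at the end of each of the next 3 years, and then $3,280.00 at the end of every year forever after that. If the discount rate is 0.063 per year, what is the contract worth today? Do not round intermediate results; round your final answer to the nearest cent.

$163231.27

PV of 3-year annuity: $45,100.00 × [1 − (1+0.063)^−3] / 0.063 = 119886.82268
Perpetuity value at year 3: $3,280.00 / 0.063 = 52063.49206
PV of perpetuity: 52063.49206 / (1+0.063)^3 = 43344.45041
Total PV = 119886.82268 + 43344.45041 = 163231.27309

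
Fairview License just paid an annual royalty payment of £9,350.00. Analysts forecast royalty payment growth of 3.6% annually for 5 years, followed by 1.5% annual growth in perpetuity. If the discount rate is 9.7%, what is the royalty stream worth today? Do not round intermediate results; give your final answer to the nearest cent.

D_1 = 9686.60000
D_2 = 10035.31760
D_3 = 10396.58903
D_4 = 10770.86624
D_5 = 11158.61742
Terminal value at year 5: TV = D_5×(1+g_2)/(r−g_2) = 11325.99668/0.082 = 138121.91079
P_0 = D_1/(1+r)^1 + D_2/(1+r)^2 + D_3/(1+r)^3 + D_4/(1+r)^4 + D_5/(1+r)^5 + TV/(1+r)^5
    = 8830.08204 + 8339.07475 + 7875.37050 + 7437.45108 + 7023.88270 + 86941.96266 = 126447.82373

£126447.82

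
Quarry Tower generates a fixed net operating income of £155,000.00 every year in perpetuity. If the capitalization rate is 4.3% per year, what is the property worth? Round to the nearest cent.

£3604651.16

Level perpetuity: PV = C / r = £155,000.00 / 0.043 = £3,604,651.16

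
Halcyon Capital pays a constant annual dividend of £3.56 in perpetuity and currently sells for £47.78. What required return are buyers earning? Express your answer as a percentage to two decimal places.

7.45%

P = C/r ⇒ r = C/P = £3.56/£47.78 = 0.074508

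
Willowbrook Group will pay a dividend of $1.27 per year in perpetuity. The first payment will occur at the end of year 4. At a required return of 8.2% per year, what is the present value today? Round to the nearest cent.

$12.23

Value at end of year 3: C / r = $1.27 / 0.082 = $15.4878
Discount to today: PV = $15.4878 / (1 + 0.082)^3 = $15.4878 / 1.266723 = $12.23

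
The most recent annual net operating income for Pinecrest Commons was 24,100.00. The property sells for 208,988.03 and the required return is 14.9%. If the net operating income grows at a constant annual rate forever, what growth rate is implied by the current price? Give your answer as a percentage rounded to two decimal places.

3.02%

P = D₀(1+g)/(r−g) ⇒ P(r−g) = D₀(1+g) ⇒ g(P+D₀) = P·r − D₀
g = (P·r − D₀)/(P + D₀) = (208,988.03×0.149 − 24,100.00) / (208,988.03 + 24,100.00) = 0.030200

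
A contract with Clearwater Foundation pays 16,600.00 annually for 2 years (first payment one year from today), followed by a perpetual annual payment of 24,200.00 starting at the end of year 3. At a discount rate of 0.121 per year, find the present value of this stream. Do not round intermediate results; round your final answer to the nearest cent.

187172.47

PV of 2-year annuity: 16,600.00 × [1 − (1+0.121)^−2] / 0.121 = 28018.02583
Perpetuity value at year 2: 24,200.00 / 0.121 = 200000.00000
PV of perpetuity: 200000.00000 / (1+0.121)^2 = 159154.44427
Total PV = 28018.02583 + 159154.44427 = 187172.47010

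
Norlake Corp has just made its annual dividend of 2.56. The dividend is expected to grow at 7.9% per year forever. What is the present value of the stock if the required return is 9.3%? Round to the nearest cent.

D₁ = D₀ × (1 + g) = 2.56 × 1.079 = 2.7622
Growing perpetuity: P = D₁ / (r − g) = 2.7622 / (0.093 − 0.079) = 197.30

197.30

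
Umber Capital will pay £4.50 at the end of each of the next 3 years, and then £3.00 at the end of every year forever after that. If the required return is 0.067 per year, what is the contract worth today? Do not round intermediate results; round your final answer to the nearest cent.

PV of 3-year annuity: £4.50 × [1 − (1+0.067)^−3] / 0.067 = 11.87445
Perpetuity value at year 3: £3.00 / 0.067 = 44.77612
PV of perpetuity: 44.77612 / (1+0.067)^3 = 36.85982
Total PV = 11.87445 + 36.85982 = 48.73427

£48.73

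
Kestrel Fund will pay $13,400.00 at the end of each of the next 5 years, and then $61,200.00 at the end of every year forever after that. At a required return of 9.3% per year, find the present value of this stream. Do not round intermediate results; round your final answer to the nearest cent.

PV of 5-year annuity: $13,400.00 × [1 − (1+0.093)^−5] / 0.093 = 51718.12787
Perpetuity value at year 5: $61,200.00 / 0.093 = 658064.51613
PV of perpetuity: 658064.51613 / (1+0.093)^5 = 421859.33512
Total PV = 51718.12787 + 421859.33512 = 473577.46299

$473577.46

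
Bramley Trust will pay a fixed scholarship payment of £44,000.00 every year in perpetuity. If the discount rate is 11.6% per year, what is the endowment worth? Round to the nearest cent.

£379310.34

Level perpetuity: PV = C / r = £44,000.00 / 0.116 = £379,310.34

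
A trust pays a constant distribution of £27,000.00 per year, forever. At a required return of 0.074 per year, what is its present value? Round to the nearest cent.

Level perpetuity: PV = C / r = £27,000.00 / 0.074 = £364,864.86

£364864.86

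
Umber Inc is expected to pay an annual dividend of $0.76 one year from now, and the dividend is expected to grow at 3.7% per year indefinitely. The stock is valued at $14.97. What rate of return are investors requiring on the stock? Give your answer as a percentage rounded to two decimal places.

P = D₁/(r − g) ⇒ r = D₁/P + g = $0.7600/$14.97 + 0.037 = 0.050768 + 0.037 = 0.087768

8.78%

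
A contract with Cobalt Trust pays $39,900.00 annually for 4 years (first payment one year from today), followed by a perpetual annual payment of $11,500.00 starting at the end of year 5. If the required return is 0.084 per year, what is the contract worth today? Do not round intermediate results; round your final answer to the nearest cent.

PV of 4-year annuity: $39,900.00 × [1 − (1+0.084)^−4] / 0.084 = 130985.71180
Perpetuity value at year 4: $11,500.00 / 0.084 = 136904.76190
PV of perpetuity: 136904.76190 / (1+0.084)^4 = 99151.98783
Total PV = 130985.71180 + 99151.98783 = 230137.69963

$230137.70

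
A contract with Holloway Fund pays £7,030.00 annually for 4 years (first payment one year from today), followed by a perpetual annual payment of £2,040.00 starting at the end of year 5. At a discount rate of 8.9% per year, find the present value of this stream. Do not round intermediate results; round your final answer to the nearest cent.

PV of 4-year annuity: £7,030.00 × [1 − (1+0.089)^−4] / 0.089 = 22825.31125
Perpetuity value at year 4: £2,040.00 / 0.089 = 22921.34831
PV of perpetuity: 22921.34831 / (1+0.089)^4 = 16297.78716
Total PV = 22825.31125 + 16297.78716 = 39123.09840

£39123.10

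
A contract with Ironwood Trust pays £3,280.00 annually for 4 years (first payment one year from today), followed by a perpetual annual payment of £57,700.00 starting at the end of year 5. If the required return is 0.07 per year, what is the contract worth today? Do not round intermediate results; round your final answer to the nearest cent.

£639953.68

PV of 4-year annuity: £3,280.00 × [1 − (1+0.07)^−4] / 0.07 = 11110.05292
Perpetuity value at year 4: £57,700.00 / 0.07 = 824285.71429
PV of perpetuity: 824285.71429 / (1+0.07)^4 = 628843.62479
Total PV = 11110.05292 + 628843.62479 = 639953.67771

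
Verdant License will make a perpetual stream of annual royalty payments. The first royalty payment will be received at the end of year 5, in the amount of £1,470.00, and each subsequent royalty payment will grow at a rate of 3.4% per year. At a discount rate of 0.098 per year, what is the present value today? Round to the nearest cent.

Value at end of year 4: C₁ / (r − g) = £1,470.00 / (0.098 − 0.034) = £22,968.7500
Discount to today: PV = £22,968.7500 / (1 + 0.098)^4 = £22,968.7500 / 1.453481 = £15,802.58

£15802.58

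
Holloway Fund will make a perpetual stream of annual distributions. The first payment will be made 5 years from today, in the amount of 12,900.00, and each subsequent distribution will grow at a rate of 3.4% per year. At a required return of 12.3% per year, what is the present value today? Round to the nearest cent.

Value at end of year 4: C₁ / (r − g) = 12,900.00 / (0.123 − 0.034) = 144,943.8202
Discount to today: PV = 144,943.8202 / (1 + 0.123)^4 = 144,943.8202 / 1.590446 = 91,134.05

91134.05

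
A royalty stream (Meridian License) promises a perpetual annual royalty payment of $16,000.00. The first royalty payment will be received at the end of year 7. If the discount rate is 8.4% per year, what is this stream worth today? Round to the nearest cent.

$117399.16

Value at end of year 6: C / r = $16,000.00 / 0.084 = $190,476.1905
Discount to today: PV = $190,476.1905 / (1 + 0.084)^6 = $190,476.1905 / 1.622466 = $117,399.16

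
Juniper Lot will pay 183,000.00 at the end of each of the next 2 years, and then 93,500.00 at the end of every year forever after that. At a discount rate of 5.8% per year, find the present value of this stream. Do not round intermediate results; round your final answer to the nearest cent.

1776618.66

PV of 2-year annuity: 183,000.00 × [1 − (1+0.058)^−2] / 0.058 = 336453.55756
Perpetuity value at year 2: 93,500.00 / 0.058 = 1612068.96552
PV of perpetuity: 1612068.96552 / (1+0.058)^2 = 1440165.09868
Total PV = 336453.55756 + 1440165.09868 = 1776618.65623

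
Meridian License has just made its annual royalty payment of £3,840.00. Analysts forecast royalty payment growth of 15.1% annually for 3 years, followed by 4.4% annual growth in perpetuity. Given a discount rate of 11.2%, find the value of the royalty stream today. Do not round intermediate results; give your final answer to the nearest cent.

D_1 = 4419.84000
D_2 = 5087.23584
D_3 = 5855.40845
Terminal value at year 3: TV = D_3×(1+g_2)/(r−g_2) = 6113.04642/0.068 = 89897.74153
P_0 = D_1/(1+r)^1 + D_2/(1+r)^2 + D_3/(1+r)^3 + TV/(1+r)^3
    = 3974.67626 + 4114.07588 + 4258.36451 + 65378.41980 = 77725.53645

£77725.54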